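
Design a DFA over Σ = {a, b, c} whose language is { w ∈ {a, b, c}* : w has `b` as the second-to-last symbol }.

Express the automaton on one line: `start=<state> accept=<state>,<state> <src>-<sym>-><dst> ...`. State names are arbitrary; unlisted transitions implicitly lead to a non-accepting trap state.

Because acceptance depends on a position counted from the end, the machine has to buffer the most recent 2 symbols. Make each state the string of the last up-to-2 symbols read; on input `x` shift the window left and append `x`. Accept when the buffered window has length 2 and begins with `b`.
          a    b    c  
>  q0     q1   q2   q3 
   q1     q4   q5   q6 
   q2     q7   q8   q9 
   q3    q10  q11  q12 
   q4     q4   q5   q6 
   q5     q7   q8   q9 
   q6    q10  q11  q12 
 * q7     q4   q5   q6 
 * q8     q7   q8   q9 
 * q9    q10  q11  q12 
   q10    q4   q5   q6 
   q11    q7   q8   q9 
   q12   q10  q11  q12 
(> = start, * = accepting)

start=q0 accept=q7,q8,q9 q0-a->q1 q0-b->q2 q0-c->q3 q1-a->q4 q1-b->q5 q1-c->q6 q2-a->q7 q2-b->q8 q2-c->q9 q3-a->q10 q3-b->q11 q3-c->q12 q4-a->q4 q4-b->q5 q4-c->q6 q5-a->q7 q5-b->q8 q5-c->q9 q6-a->q10 q6-b->q11 q6-c->q12 q7-a->q4 q7-b->q5 q7-c->q6 q8-a->q7 q8-b->q8 q8-c->q9 q9-a->q10 q9-b->q11 q9-c->q12 q10-a->q4 q10-b->q5 q10-c->q6 q11-a->q7 q11-b->q8 q11-c->q9 q12-a->q10 q12-b->q11 q12-c->q12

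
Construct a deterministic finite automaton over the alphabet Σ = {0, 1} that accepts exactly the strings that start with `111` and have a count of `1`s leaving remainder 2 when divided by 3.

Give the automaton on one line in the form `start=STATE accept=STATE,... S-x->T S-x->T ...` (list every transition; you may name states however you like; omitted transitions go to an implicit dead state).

start=q0 accept=q6 q0-0->q1 q0-1->q2 q1-0->q1 q1-1->q1 q2-0->q1 q2-1->q3 q3-0->q1 q3-1->q4 q4-0->q4 q4-1->q5 q5-0->q5 q5-1->q6 q6-0->q6 q6-1->q4

Build one automaton per condition and run them in lockstep. One (5 states) tracks whether the input so far still matches the prefix `111`; the other (3 states) tracks the count of `1`s modulo 3. Each combined state is a pair, one component from each; accept when both components accept. Minimizing collapses redundant product states.
A 7-state machine:
        0   1  
>  q0   q1  q2 
   q1   q1  q1 
   q2   q1  q3 
   q3   q1  q4 
   q4   q4  q5 
   q5   q5  q6 
 * q6   q6  q4 
(> = start, * = accepting)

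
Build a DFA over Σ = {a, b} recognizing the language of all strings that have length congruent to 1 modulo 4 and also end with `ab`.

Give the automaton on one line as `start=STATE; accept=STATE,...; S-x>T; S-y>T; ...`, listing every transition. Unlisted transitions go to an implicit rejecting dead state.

start=q0; accept=q5; q0-a>q1; q0-b>q1; q1-a>q2; q1-b>q2; q2-a>q3; q2-b>q3; q3-a>q4; q3-b>q0; q4-a>q1; q4-b>q5; q5-a>q2; q5-b>q2

Build one automaton per condition and run them in lockstep. The first has 4 states tracking the input length modulo 4; the second has 3 states tracking how much of the suffix `ab` has currently been matched. A product state is a pair (one from each), accepting exactly when both do. After merging equivalent states the machine shrinks.
With 6 states:
        a   b  
>  q0   q1  q1 
   q1   q2  q2 
   q2   q3  q3 
   q3   q4  q0 
   q4   q1  q5 
 * q5   q2  q2 
(> = start, * = accepting)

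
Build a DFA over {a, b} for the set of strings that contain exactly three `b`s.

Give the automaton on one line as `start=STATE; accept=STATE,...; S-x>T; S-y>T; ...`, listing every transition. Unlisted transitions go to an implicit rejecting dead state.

start=S0; accept=S3; S0-a>S0; S0-b>S1; S1-a>S1; S1-b>S2; S2-a>S2; S2-b>S3; S3-a>S3; S3-b>S4; S4-a>S4; S4-b>S4

Count `b`s, saturating at 4: states S0 through S3 mean 0 through 3 `b`s seen; S4 means more than 3. Each `b` increments (capped at S4); other symbols loop. Accept from {S3}.
With 5 states:
        a   b  
>  S0   S0  S1 
   S1   S1  S2 
   S2   S2  S3 
 * S3   S3  S4 
   S4   S4  S4 
(> = start, * = accepting)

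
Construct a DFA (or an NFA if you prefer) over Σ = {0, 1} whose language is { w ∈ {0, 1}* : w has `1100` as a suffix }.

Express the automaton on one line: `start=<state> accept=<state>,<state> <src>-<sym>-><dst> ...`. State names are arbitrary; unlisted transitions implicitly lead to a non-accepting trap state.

start=q0 accept=q4 q0-0->q0 q0-1->q1 q1-0->q0 q1-1->q2 q2-0->q3 q2-1->q2 q3-0->q4 q3-1->q1 q4-0->q0 q4-1->q1

Remember how much of `1100` the current input suffix matches. State q0 means no match yet; q1 means the last symbol is `1`; q2 means the last 2 symbols are `11`; q3 means the last 3 symbols are `110`; q4 means the last 4 symbols are `1100`. Only q4 accepts. On a mismatch, fall back to the longest proper suffix that is still a prefix of `1100`.
        0   1  
>  q0   q0  q1 
   q1   q0  q2 
   q2   q3  q2 
   q3   q4  q1 
 * q4   q0  q1 
(> = start, * = accepting)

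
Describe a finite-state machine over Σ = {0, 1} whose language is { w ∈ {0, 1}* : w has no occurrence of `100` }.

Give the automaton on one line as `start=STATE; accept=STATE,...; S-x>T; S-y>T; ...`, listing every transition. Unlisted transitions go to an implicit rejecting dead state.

Track partial matches of the forbidden pattern `100`. State s3 is a dead state reached once `100` has occurred; every other state accepts. s0 means no part of `100` is currently matched.
A 4-state machine:
        0   1  
>* s0   s0  s1 
 * s1   s2  s1 
 * s2   s3  s1 
   s3   s3  s3 
(> = start, * = accepting)

start=s0; accept=s0,s1,s2; s0-0>s0; s0-1>s1; s1-0>s2; s1-1>s1; s2-0>s3; s2-1>s1; s3-0>s3; s3-1>s3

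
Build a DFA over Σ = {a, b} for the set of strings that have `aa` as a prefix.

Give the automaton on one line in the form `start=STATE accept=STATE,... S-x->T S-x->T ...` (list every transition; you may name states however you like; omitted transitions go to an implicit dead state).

start=q0 accept=q2 q0-a->q1 q0-b->q3 q1-a->q2 q1-b->q3 q2-a->q2 q2-b->q2 q3-a->q3 q3-b->q3

Walk along `aa` while the input agrees: from q0 take `a` to q1, and so on. Any deviation drops to the rejecting sink q3. Once q2 is reached the prefix is confirmed and every continuation is accepted.
With 4 states:
        a   b  
>  q0   q1  q3 
   q1   q2  q3 
 * q2   q2  q2 
   q3   q3  q3 
(> = start, * = accepting)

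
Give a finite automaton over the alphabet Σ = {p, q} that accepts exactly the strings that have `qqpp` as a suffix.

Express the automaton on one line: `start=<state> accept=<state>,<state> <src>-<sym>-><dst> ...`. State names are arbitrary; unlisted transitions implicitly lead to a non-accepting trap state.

start=s0 accept=s4 s0-p->s0 s0-q->s1 s1-p->s0 s1-q->s2 s2-p->s3 s2-q->s2 s3-p->s4 s3-q->s1 s4-p->s0 s4-q->s1

Let each state record the length of the longest suffix of the input read so far that is also a prefix of `qqpp`. s1 means the last symbol is `q`; s2 means the last 2 symbols are `qq`; s3 means the last 3 symbols are `qqp`; s4 means the last 4 symbols are `qqpp`. Accept only at s4, where the string currently ends in `qqpp`.
        p   q  
>  s0   s0  s1 
   s1   s0  s2 
   s2   s3  s2 
   s3   s4  s1 
 * s4   s0  s1 
(> = start, * = accepting)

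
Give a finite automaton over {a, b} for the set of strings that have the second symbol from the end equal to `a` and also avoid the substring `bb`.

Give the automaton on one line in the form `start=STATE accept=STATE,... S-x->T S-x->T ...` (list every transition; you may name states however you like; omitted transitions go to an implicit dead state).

start=q0 accept=q3,q4 q0-a->q1 q0-b->q2 q1-a->q3 q1-b->q4 q2-a->q1 q2-b->q5 q3-a->q3 q3-b->q4 q4-a->q1 q4-b->q5 q5-a->q5 q5-b->q5

Build one automaton per condition and run them in lockstep. One (7 states) tracks the last 2 symbols read; the other (3 states) tracks partial matches of the forbidden pattern `bb`. Each combined state is a pair, one component from each; accept when both components accept. Minimizing collapses redundant product states.
With 6 states:
        a   b  
>  q0   q1  q2 
   q1   q3  q4 
   q2   q1  q5 
 * q3   q3  q4 
 * q4   q1  q5 
   q5   q5  q5 
(> = start, * = accepting)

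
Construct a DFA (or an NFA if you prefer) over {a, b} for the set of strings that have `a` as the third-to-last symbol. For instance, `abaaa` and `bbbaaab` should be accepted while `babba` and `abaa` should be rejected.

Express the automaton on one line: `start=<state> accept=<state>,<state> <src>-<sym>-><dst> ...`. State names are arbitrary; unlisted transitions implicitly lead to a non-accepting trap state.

Because acceptance depends on a position counted from the end, the machine has to buffer the most recent 3 symbols. Make each state the string of the last up-to-3 symbols read; on input `x` shift the window left and append `x`. Accept when the buffered window has length 3 and begins with `a`.
With 15 states:
          a    b  
>  S0     S1   S2 
   S1     S3   S4 
   S2     S5   S6 
   S3     S7   S8 
   S4     S9  S10 
   S5    S11  S12 
   S6    S13  S14 
 * S7     S7   S8 
 * S8     S9  S10 
 * S9    S11  S12 
 * S10   S13  S14 
   S11    S7   S8 
   S12    S9  S10 
   S13   S11  S12 
   S14   S13  S14 
(> = start, * = accepting)

start=S0 accept=S7,S8,S9,S10 S0-a->S1 S0-b->S2 S1-a->S3 S1-b->S4 S2-a->S5 S2-b->S6 S3-a->S7 S3-b->S8 S4-a->S9 S4-b->S10 S5-a->S11 S5-b->S12 S6-a->S13 S6-b->S14 S7-a->S7 S7-b->S8 S8-a->S9 S8-b->S10 S9-a->S11 S9-b->S12 S10-a->S13 S10-b->S14 S11-a->S7 S11-b->S8 S12-a->S9 S12-b->S10 S13-a->S11 S13-b->S12 S14-a->S13 S14-b->S14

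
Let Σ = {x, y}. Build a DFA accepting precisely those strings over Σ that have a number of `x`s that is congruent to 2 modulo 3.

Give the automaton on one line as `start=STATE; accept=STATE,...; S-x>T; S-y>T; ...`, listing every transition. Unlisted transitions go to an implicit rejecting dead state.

start=q0; accept=q2; q0-x>q1; q0-y>q0; q1-x>q2; q1-y>q1; q2-x>q0; q2-y>q2

Keep the running count of `x`s modulo 3: each `x` advances along the cycle q0 → q1 → q2 → q0 while other symbols loop. Accept at q2.
3 states suffice.
        x   y  
>  q0   q1  q0 
   q1   q2  q1 
 * q2   q0  q2 
(> = start, * = accepting)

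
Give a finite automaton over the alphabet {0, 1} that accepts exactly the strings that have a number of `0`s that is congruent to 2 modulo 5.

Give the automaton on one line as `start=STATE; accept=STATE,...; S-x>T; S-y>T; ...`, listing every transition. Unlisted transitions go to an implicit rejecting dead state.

Keep the running count of `0`s modulo 5: each `0` advances along the cycle S0 → S1 → S2 → S3 → S4 → S0 while other symbols loop. Accept at S2.
5 states suffice.
        0   1  
>  S0   S1  S0 
   S1   S2  S1 
 * S2   S3  S2 
   S3   S4  S3 
   S4   S0  S4 
(> = start, * = accepting)

start=S0; accept=S2; S0-0>S1; S0-1>S0; S1-0>S2; S1-1>S1; S2-0>S3; S2-1>S2; S3-0>S4; S3-1>S3; S4-0>S0; S4-1>S4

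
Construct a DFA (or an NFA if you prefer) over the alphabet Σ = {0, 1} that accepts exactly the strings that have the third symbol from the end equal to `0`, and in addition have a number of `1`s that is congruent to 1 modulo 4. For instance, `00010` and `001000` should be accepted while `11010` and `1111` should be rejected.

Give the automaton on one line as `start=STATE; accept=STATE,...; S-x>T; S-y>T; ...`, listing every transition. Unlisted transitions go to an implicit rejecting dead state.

start=s0; accept=s7,s8,s11,s14; s0-0>s1; s0-1>s2; s1-0>s3; s1-1>s4; s2-0>s5; s2-1>s6; s3-0>s3; s3-1>s7; s4-0>s8; s4-1>s6; s5-0>s9; s5-1>s6; s6-0>s6; s6-1>s10; s7-0>s8; s7-1>s6; s8-0>s9; s8-1>s6; s9-0>s11; s9-1>s6; s10-0>s12; s10-1>s0; s11-0>s11; s11-1>s6; s12-0>s12; s12-1>s13; s13-0>s1; s13-1>s14; s14-0>s5; s14-1>s6

Handle the two conditions separately and then intersect. The first has 15 states tracking the last 3 symbols read; the second has 4 states tracking the count of `1`s modulo 4. A product state is a pair (one from each), accepting exactly when both do. Equivalent product states are then merged.
With 15 states:
          0    1  
>  s0     s1   s2 
   s1     s3   s4 
   s2     s5   s6 
   s3     s3   s7 
   s4     s8   s6 
   s5     s9   s6 
   s6     s6  s10 
 * s7     s8   s6 
 * s8     s9   s6 
   s9    s11   s6 
   s10   s12   s0 
 * s11   s11   s6 
   s12   s12  s13 
   s13    s1  s14 
 * s14    s5   s6 
(> = start, * = accepting)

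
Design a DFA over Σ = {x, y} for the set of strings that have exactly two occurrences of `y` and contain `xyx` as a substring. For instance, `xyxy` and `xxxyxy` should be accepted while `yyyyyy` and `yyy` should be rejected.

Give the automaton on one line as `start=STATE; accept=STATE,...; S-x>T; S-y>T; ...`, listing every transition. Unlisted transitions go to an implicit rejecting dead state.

Build one automaton per condition and run them in lockstep. The first has 4 states tracking the count of `y`s, saturating at 3; the second has 4 states tracking whether and how much of `xyx` has been seen. A product state is a pair (one from each), accepting exactly when both do.
          x    y  
>  S0     S1   S2 
   S1     S1   S3 
   S2     S4   S5 
   S3     S6   S5 
   S4     S4   S7 
   S5     S8   S9 
   S6     S6  S10 
   S7    S10   S9 
   S8     S8  S11 
   S9    S12   S9 
 * S10   S10  S13 
   S11   S13   S9 
   S12   S12  S11 
   S13   S13  S13 
(> = start, * = accepting)

start=S0; accept=S10; S0-x>S1; S0-y>S2; S1-x>S1; S1-y>S3; S2-x>S4; S2-y>S5; S3-x>S6; S3-y>S5; S4-x>S4; S4-y>S7; S5-x>S8; S5-y>S9; S6-x>S6; S6-y>S10; S7-x>S10; S7-y>S9; S8-x>S8; S8-y>S11; S9-x>S12; S9-y>S9; S10-x>S10; S10-y>S13; S11-x>S13; S11-y>S9; S12-x>S12; S12-y>S11; S13-x>S13; S13-y>S13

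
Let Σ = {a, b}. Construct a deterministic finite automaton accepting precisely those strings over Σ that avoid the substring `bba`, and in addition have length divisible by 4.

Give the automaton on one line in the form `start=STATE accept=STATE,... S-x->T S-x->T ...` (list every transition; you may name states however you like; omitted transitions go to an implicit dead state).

start=s0 accept=s0,s10,s11 s0-a->s1 s0-b->s2 s1-a->s3 s1-b->s4 s2-a->s3 s2-b->s5 s3-a->s6 s3-b->s7 s4-a->s6 s4-b->s8 s5-a->s9 s5-b->s8 s6-a->s0 s6-b->s10 s7-a->s0 s7-b->s11 s8-a->s12 s8-b->s11 s9-a->s12 s9-b->s12 s10-a->s1 s10-b->s13 s11-a->s14 s11-b->s13 s12-a->s14 s12-b->s14 s13-a->s15 s13-b->s5 s14-a->s15 s14-b->s15 s15-a->s9 s15-b->s9

Handle the two conditions separately and then intersect. One (4 states) tracks partial matches of the forbidden pattern `bba`; the other (4 states) tracks the input length modulo 4. Each combined state is a pair, one component from each; accept when both components accept.
A 16-state machine:
          a    b  
>* s0     s1   s2 
   s1     s3   s4 
   s2     s3   s5 
   s3     s6   s7 
   s4     s6   s8 
   s5     s9   s8 
   s6     s0  s10 
   s7     s0  s11 
   s8    s12  s11 
   s9    s12  s12 
 * s10    s1  s13 
 * s11   s14  s13 
   s12   s14  s14 
   s13   s15   s5 
   s14   s15  s15 
   s15    s9   s9 
(> = start, * = accepting)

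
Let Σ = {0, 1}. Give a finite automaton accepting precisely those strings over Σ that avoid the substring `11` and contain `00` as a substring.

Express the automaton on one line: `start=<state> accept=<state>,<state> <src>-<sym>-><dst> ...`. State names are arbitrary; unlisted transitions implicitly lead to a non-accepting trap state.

Build one automaton per condition and run them in lockstep. The first has 3 states tracking partial matches of the forbidden pattern `11`; the second has 3 states tracking whether and how much of `00` has been seen. A product state is a pair (one from each), accepting exactly when both do. Equivalent product states are then merged.
With 6 states:
        0   1  
>  S0   S1  S2 
   S1   S3  S2 
   S2   S1  S4 
 * S3   S3  S5 
   S4   S4  S4 
 * S5   S3  S4 
(> = start, * = accepting)

start=S0 accept=S3,S5 S0-0->S1 S0-1->S2 S1-0->S3 S1-1->S2 S2-0->S1 S2-1->S4 S3-0->S3 S3-1->S5 S4-0->S4 S4-1->S4 S5-0->S3 S5-1->S4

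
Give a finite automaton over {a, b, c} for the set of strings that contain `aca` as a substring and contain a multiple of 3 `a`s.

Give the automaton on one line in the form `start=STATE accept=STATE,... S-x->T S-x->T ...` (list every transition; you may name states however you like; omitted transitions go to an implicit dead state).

Build one automaton per condition and run them in lockstep. One (4 states) tracks whether and how much of `aca` has been seen; the other (3 states) tracks the count of `a`s modulo 3. Each combined state is a pair, one component from each; accept when both components accept.
          a    b    c  
>  q0     q1   q0   q0 
   q1     q2   q3   q4 
   q2     q5   q6   q7 
   q3     q2   q3   q3 
   q4     q8   q3   q3 
   q5     q1   q0   q9 
   q6     q5   q6   q6 
   q7    q10   q6   q6 
   q8    q10   q8   q8 
   q9    q11   q0   q0 
 * q10   q11  q10  q10 
   q11    q8  q11  q11 
(> = start, * = accepting)

start=q0 accept=q10 q0-a->q1 q0-b->q0 q0-c->q0 q1-a->q2 q1-b->q3 q1-c->q4 q2-a->q5 q2-b->q6 q2-c->q7 q3-a->q2 q3-b->q3 q3-c->q3 q4-a->q8 q4-b->q3 q4-c->q3 q5-a->q1 q5-b->q0 q5-c->q9 q6-a->q5 q6-b->q6 q6-c->q6 q7-a->q10 q7-b->q6 q7-c->q6 q8-a->q10 q8-b->q8 q8-c->q8 q9-a->q11 q9-b->q0 q9-c->q0 q10-a->q11 q10-b->q10 q10-c->q10 q11-a->q8 q11-b->q11 q11-c->q11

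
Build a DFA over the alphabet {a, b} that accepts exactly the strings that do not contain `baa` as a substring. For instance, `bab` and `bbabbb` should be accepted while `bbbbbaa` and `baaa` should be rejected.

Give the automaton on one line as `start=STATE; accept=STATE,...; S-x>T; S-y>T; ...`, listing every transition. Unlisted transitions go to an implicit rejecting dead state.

Track partial matches of the forbidden pattern `baa`. State S3 is a dead state reached once `baa` has occurred; every other state accepts. S0 means no part of `baa` is currently matched.
With 4 states:
        a   b  
>* S0   S0  S1 
 * S1   S2  S1 
 * S2   S3  S1 
   S3   S3  S3 
(> = start, * = accepting)

start=S0; accept=S0,S1,S2; S0-a>S0; S0-b>S1; S1-a>S2; S1-b>S1; S2-a>S3; S2-b>S1; S3-a>S3; S3-b>S3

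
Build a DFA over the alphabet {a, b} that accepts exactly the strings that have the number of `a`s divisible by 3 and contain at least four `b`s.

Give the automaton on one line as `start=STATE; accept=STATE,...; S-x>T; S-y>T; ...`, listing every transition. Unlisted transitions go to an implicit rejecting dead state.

Run two small machines in parallel and take their product. One (3 states) tracks the count of `a`s modulo 3; the other (6 states) tracks the count of `b`s, saturating at 5. Each combined state is a pair, one component from each; accept when both components accept. Equivalent product states are then merged.
          a    b  
>  s0     s1   s2 
   s1     s3   s4 
   s2     s4   s5 
   s3     s0   s6 
   s4     s6   s7 
   s5     s7   s8 
   s6     s2   s9 
   s7     s9  s10 
   s8    s10  s11 
   s9     s5  s12 
   s10   s12  s13 
 * s11   s13  s11 
   s12    s8  s14 
   s13   s14  s13 
   s14   s11  s14 
(> = start, * = accepting)

start=s0; accept=s11; s0-a>s1; s0-b>s2; s1-a>s3; s1-b>s4; s2-a>s4; s2-b>s5; s3-a>s0; s3-b>s6; s4-a>s6; s4-b>s7; s5-a>s7; s5-b>s8; s6-a>s2; s6-b>s9; s7-a>s9; s7-b>s10; s8-a>s10; s8-b>s11; s9-a>s5; s9-b>s12; s10-a>s12; s10-b>s13; s11-a>s13; s11-b>s11; s12-a>s8; s12-b>s14; s13-a>s14; s13-b>s13; s14-a>s11; s14-b>s14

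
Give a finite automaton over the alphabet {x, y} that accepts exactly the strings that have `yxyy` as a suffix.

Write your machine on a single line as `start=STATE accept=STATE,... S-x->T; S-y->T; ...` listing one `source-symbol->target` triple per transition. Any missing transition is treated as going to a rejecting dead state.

start=A; accept=E; A-x->A; A-y->B; B-x->C; B-y->B; C-x->A; C-y->D; D-x->C; D-y->E; E-x->C; E-y->B

Remember how much of `yxyy` the current input suffix matches. State A means no match yet; B means the last symbol is `y`; C means the last 2 symbols are `yx`; D means the last 3 symbols are `yxy`; E means the last 4 symbols are `yxyy`. Only E accepts. On a mismatch, fall back to the longest proper suffix that is still a prefix of `yxyy`.
5 states suffice.
       x  y 
>  A   A  B 
   B   C  B 
   C   A  D 
   D   C  E 
 * E   C  B 
(> = start, * = accepting)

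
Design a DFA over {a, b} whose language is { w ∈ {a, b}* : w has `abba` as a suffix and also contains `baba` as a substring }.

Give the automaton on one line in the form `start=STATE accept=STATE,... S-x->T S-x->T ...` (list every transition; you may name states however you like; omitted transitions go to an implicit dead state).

start=S0 accept=S7 S0-a->S0 S0-b->S1 S1-a->S2 S1-b->S1 S2-a->S0 S2-b->S3 S3-a->S4 S3-b->S1 S4-a->S4 S4-b->S5 S5-a->S4 S5-b->S6 S6-a->S7 S6-b->S8 S7-a->S4 S7-b->S5 S8-a->S4 S8-b->S8

Build one automaton per condition and run them in lockstep. One (5 states) tracks how much of the suffix `abba` has currently been matched; the other (5 states) tracks whether and how much of `baba` has been seen. Each combined state is a pair, one component from each; accept when both components accept. After merging equivalent states the machine shrinks.
9 states suffice.
        a   b  
>  S0   S0  S1 
   S1   S2  S1 
   S2   S0  S3 
   S3   S4  S1 
   S4   S4  S5 
   S5   S4  S6 
   S6   S7  S8 
 * S7   S4  S5 
   S8   S4  S8 
(> = start, * = accepting)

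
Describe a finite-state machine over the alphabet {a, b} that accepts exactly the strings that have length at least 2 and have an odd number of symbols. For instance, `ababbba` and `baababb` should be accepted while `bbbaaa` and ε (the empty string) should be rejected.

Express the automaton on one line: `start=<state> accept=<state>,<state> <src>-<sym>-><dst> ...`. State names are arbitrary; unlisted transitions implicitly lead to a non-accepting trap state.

Run two small machines in parallel and take their product. The first has 4 states tracking the input length, saturating at 3; the second has 2 states tracking the input length modulo 2. A product state is a pair (one from each), accepting exactly when both do.
        a   b  
>  q0   q1  q1 
   q1   q2  q2 
   q2   q3  q3 
 * q3   q4  q4 
   q4   q3  q3 
(> = start, * = accepting)

start=q0 accept=q3 q0-a->q1 q0-b->q1 q1-a->q2 q1-b->q2 q2-a->q3 q2-b->q3 q3-a->q4 q3-b->q4 q4-a->q3 q4-b->q3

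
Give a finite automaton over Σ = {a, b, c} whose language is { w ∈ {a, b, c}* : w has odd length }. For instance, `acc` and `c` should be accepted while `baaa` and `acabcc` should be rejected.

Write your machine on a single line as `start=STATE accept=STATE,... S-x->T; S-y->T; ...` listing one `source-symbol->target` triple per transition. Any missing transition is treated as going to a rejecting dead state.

Count input length modulo 2: every symbol advances one step around the cycle q0 → q1 → q0. Accept at q1.
        a   b   c  
>  q0   q1  q1  q1 
 * q1   q0  q0  q0 
(> = start, * = accepting)

start=q0; accept=q1; q0-a->q1; q0-b->q1; q0-c->q1; q1-a->q0; q1-b->q0; q1-c->q0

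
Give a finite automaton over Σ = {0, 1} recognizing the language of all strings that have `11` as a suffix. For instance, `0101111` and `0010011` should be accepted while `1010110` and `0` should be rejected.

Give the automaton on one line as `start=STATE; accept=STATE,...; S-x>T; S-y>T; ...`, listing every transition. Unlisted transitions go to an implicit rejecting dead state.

start=q0; accept=q2; q0-0>q0; q0-1>q1; q1-0>q0; q1-1>q2; q2-0>q0; q2-1>q2

Let each state record the length of the longest suffix of the input read so far that is also a prefix of `11`. q1 means the last symbol is `1`; q2 means the last 2 symbols are `11`. Accept only at q2, where the string currently ends in `11`.
3 states suffice.
        0   1  
>  q0   q0  q1 
   q1   q0  q2 
 * q2   q0  q2 
(> = start, * = accepting)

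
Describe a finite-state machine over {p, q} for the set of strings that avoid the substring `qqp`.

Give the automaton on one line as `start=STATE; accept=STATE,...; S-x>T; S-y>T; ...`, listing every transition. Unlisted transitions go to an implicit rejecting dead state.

start=A; accept=A,B,C; A-p>A; A-q>B; B-p>A; B-q>C; C-p>D; C-q>C; D-p>D; D-q>D

Track partial matches of the forbidden pattern `qqp`. State D is a dead state reached once `qqp` has occurred; every other state accepts. A means no part of `qqp` is currently matched.
With 4 states:
       p  q 
>* A   A  B 
 * B   A  C 
 * C   D  C 
   D   D  D 
(> = start, * = accepting)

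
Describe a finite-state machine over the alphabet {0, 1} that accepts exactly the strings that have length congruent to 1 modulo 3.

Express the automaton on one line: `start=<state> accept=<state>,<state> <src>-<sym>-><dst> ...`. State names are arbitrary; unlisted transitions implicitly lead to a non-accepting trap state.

Count input length modulo 3: every symbol advances one step around the cycle S0 → S1 → S2 → S0. Accept at S1.
3 states suffice.
        0   1  
>  S0   S1  S1 
 * S1   S2  S2 
   S2   S0  S0 
(> = start, * = accepting)

start=S0 accept=S1 S0-0->S1 S0-1->S1 S1-0->S2 S1-1->S2 S2-0->S0 S2-1->S0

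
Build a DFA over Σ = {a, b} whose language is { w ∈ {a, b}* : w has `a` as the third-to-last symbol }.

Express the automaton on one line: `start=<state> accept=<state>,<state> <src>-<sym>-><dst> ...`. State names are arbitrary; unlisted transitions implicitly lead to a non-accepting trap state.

start=S0 accept=S7,S8,S9,S10 S0-a->S1 S0-b->S2 S1-a->S3 S1-b->S4 S2-a->S5 S2-b->S6 S3-a->S7 S3-b->S8 S4-a->S9 S4-b->S10 S5-a->S11 S5-b->S12 S6-a->S13 S6-b->S14 S7-a->S7 S7-b->S8 S8-a->S9 S8-b->S10 S9-a->S11 S9-b->S12 S10-a->S13 S10-b->S14 S11-a->S7 S11-b->S8 S12-a->S9 S12-b->S10 S13-a->S11 S13-b->S12 S14-a->S13 S14-b->S14

A DFA must remember the last 3 symbols (since which symbol is third-to-last isn't known until the input ends). Use one state per possible window of the last ≤3 symbols; accept from those whose window starts with `a`.
With 15 states:
          a    b  
>  S0     S1   S2 
   S1     S3   S4 
   S2     S5   S6 
   S3     S7   S8 
   S4     S9  S10 
   S5    S11  S12 
   S6    S13  S14 
 * S7     S7   S8 
 * S8     S9  S10 
 * S9    S11  S12 
 * S10   S13  S14 
   S11    S7   S8 
   S12    S9  S10 
   S13   S11  S12 
   S14   S13  S14 
(> = start, * = accepting)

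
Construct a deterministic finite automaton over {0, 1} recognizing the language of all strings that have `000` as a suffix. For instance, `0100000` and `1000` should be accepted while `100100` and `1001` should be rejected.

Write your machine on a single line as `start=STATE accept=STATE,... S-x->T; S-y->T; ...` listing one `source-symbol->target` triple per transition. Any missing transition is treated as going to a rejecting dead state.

start=S0; accept=S3; S0-0->S1; S0-1->S0; S1-0->S2; S1-1->S0; S2-0->S3; S2-1->S0; S3-0->S3; S3-1->S0

Remember how much of `000` the current input suffix matches. State S0 means no match yet; S1 means the last symbol is `0`; S2 means the last 2 symbols are `00`; S3 means the last 3 symbols are `000`. Only S3 accepts. On a mismatch, fall back to the longest proper suffix that is still a prefix of `000`.
4 states suffice.
        0   1  
>  S0   S1  S0 
   S1   S2  S0 
   S2   S3  S0 
 * S3   S3  S0 
(> = start, * = accepting)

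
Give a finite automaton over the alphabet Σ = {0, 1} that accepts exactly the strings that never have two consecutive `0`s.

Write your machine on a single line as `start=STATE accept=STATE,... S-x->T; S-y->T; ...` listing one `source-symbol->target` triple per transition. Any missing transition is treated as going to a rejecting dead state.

Track partial matches of the forbidden pattern `00`. State q2 is a dead state reached once `00` has occurred; every other state accepts. q0 means no part of `00` is currently matched.
With 3 states:
        0   1  
>* q0   q1  q0 
 * q1   q2  q0 
   q2   q2  q2 
(> = start, * = accepting)

start=q0; accept=q0,q1; q0-0->q1; q0-1->q0; q1-0->q2; q1-1->q0; q2-0->q2; q2-1->q2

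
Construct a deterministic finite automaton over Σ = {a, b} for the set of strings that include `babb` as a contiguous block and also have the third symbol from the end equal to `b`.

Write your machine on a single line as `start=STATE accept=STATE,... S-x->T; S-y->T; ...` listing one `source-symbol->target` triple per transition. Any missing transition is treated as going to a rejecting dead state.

Build one automaton per condition and run them in lockstep. One (5 states) tracks whether and how much of `babb` has been seen; the other (15 states) tracks the last 3 symbols read. Each combined state is a pair, one component from each; accept when both components accept. After merging equivalent states the machine shrinks.
With 12 states:
          a    b  
>  q0     q0   q1 
   q1     q2   q1 
   q2     q0   q3 
   q3     q2   q4 
   q4     q5   q6 
 * q5     q7   q8 
 * q6     q5   q6 
 * q7     q9  q10 
 * q8    q11   q4 
   q9     q9  q10 
   q10   q11   q4 
   q11    q7   q8 
(> = start, * = accepting)

start=q0; accept=q5,q6,q7,q8; q0-a->q0; q0-b->q1; q1-a->q2; q1-b->q1; q2-a->q0; q2-b->q3; q3-a->q2; q3-b->q4; q4-a->q5; q4-b->q6; q5-a->q7; q5-b->q8; q6-a->q5; q6-b->q6; q7-a->q9; q7-b->q10; q8-a->q11; q8-b->q4; q9-a->q9; q9-b->q10; q10-a->q11; q10-b->q4; q11-a->q7; q11-b->q8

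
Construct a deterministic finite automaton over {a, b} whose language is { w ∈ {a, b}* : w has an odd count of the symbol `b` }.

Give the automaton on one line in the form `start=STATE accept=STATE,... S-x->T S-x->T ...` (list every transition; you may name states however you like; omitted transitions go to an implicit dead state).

start=s0 accept=s1 s0-a->s0 s0-b->s1 s1-a->s1 s1-b->s0

The only thing that matters is how many `b`s have appeared, reduced mod 2. Use one state per residue: s0 for 0, …, s1 for 1. Reading `b` moves to the next residue; anything else stays put. s1 is accepting.
With 2 states:
        a   b  
>  s0   s0  s1 
 * s1   s1  s0 
(> = start, * = accepting)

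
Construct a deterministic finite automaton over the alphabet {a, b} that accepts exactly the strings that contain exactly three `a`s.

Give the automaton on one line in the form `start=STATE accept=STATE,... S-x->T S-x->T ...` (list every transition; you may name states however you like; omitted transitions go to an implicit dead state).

start=q0 accept=q3 q0-a->q1 q0-b->q0 q1-a->q2 q1-b->q1 q2-a->q3 q2-b->q2 q3-a->q4 q3-b->q3 q4-a->q4 q4-b->q4

Only the number of `a`s matters, and only up to 4. Make a chain q0 → q1 → q2 → q3 → q4 advanced by each `a` (with q4 absorbing); every other symbol self-loops. The accepting set is {q3}.
5 states suffice.
        a   b  
>  q0   q1  q0 
   q1   q2  q1 
   q2   q3  q2 
 * q3   q4  q3 
   q4   q4  q4 
(> = start, * = accepting)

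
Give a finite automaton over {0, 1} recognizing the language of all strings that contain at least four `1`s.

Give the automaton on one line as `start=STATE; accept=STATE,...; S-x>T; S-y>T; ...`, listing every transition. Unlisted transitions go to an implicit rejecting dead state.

start=A; accept=E,F; A-0>A; A-1>B; B-0>B; B-1>C; C-0>C; C-1>D; D-0>D; D-1>E; E-0>E; E-1>F; F-0>F; F-1>F

Count `1`s, saturating at 5: states A through E mean 0 through 4 `1`s seen; F means more than 4. Each `1` increments (capped at F); other symbols loop. Accept from {E, F}.
6 states suffice.
       0  1 
>  A   A  B 
   B   B  C 
   C   C  D 
   D   D  E 
 * E   E  F 
 * F   F  F 
(> = start, * = accepting)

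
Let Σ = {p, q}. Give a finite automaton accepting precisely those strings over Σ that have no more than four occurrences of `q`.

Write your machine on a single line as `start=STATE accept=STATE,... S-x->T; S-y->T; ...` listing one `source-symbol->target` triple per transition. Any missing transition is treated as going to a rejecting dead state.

start=A; accept=A,B,C,D,E; A-p->A; A-q->B; B-p->B; B-q->C; C-p->C; C-q->D; D-p->D; D-q->E; E-p->E; E-q->F; F-p->F; F-q->F

Count `q`s, saturating at 5: states A through E mean 0 through 4 `q`s seen; F means more than 4. Each `q` increments (capped at F); other symbols loop. Accept from {A, B, C, D, E}.
6 states suffice.
       p  q 
>* A   A  B 
 * B   B  C 
 * C   C  D 
 * D   D  E 
 * E   E  F 
   F   F  F 
(> = start, * = accepting)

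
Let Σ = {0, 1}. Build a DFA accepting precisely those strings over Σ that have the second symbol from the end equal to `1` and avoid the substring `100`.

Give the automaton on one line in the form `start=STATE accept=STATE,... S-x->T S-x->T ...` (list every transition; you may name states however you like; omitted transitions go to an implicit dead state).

Handle the two conditions separately and then intersect. One (7 states) tracks the last 2 symbols read; the other (4 states) tracks partial matches of the forbidden pattern `100`. Each combined state is a pair, one component from each; accept when both components accept. Equivalent product states are then merged.
With 5 states:
        0   1  
>  q0   q0  q1 
   q1   q2  q3 
 * q2   q4  q1 
 * q3   q2  q3 
   q4   q4  q4 
(> = start, * = accepting)

start=q0 accept=q2,q3 q0-0->q0 q0-1->q1 q1-0->q2 q1-1->q3 q2-0->q4 q2-1->q1 q3-0->q2 q3-1->q3 q4-0->q4 q4-1->q4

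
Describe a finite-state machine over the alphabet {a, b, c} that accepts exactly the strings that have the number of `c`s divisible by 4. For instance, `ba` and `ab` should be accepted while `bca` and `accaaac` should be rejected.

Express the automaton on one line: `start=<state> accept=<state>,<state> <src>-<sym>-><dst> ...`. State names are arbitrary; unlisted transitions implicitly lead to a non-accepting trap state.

The only thing that matters is how many `c`s have appeared, reduced mod 4. Use one state per residue: S0 for 0, …, S3 for 3. Reading `c` moves to the next residue; anything else stays put. S0 is accepting.
With 4 states:
        a   b   c  
>* S0   S0  S0  S1 
   S1   S1  S1  S2 
   S2   S2  S2  S3 
   S3   S3  S3  S0 
(> = start, * = accepting)

start=S0 accept=S0 S0-a->S0 S0-b->S0 S0-c->S1 S1-a->S1 S1-b->S1 S1-c->S2 S2-a->S2 S2-b->S2 S2-c->S3 S3-a->S3 S3-b->S3 S3-c->S0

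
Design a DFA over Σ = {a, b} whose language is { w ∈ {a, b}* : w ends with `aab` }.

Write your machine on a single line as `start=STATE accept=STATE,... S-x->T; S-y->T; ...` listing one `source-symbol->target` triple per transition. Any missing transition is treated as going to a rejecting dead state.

start=S0; accept=S3; S0-a->S1; S0-b->S0; S1-a->S2; S1-b->S0; S2-a->S2; S2-b->S3; S3-a->S1; S3-b->S0

Remember how much of `aab` the current input suffix matches. State S0 means no match yet; S1 means the last symbol is `a`; S2 means the last 2 symbols are `aa`; S3 means the last 3 symbols are `aab`. Only S3 accepts. On a mismatch, fall back to the longest proper suffix that is still a prefix of `aab`.
With 4 states:
        a   b  
>  S0   S1  S0 
   S1   S2  S0 
   S2   S2  S3 
 * S3   S1  S0 
(> = start, * = accepting)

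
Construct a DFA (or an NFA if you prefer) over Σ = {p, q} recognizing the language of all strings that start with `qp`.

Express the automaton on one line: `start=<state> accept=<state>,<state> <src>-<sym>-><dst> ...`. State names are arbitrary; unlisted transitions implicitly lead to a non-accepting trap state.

start=S0 accept=S2 S0-p->S3 S0-q->S1 S1-p->S2 S1-q->S3 S2-p->S2 S2-q->S2 S3-p->S3 S3-q->S3

Walk along `qp` while the input agrees: from S0 take `q` to S1, and so on. Any deviation drops to the rejecting sink S3. Once S2 is reached the prefix is confirmed and every continuation is accepted.
        p   q  
>  S0   S3  S1 
   S1   S2  S3 
 * S2   S2  S2 
   S3   S3  S3 
(> = start, * = accepting)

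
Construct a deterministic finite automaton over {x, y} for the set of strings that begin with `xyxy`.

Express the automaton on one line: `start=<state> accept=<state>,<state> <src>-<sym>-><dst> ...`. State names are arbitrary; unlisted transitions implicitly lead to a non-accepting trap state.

start=A accept=E A-x->B A-y->F B-x->F B-y->C C-x->D C-y->F D-x->F D-y->E E-x->E E-y->E F-x->F F-y->F

Walk along `xyxy` while the input agrees: from A take `x` to B, and so on. Any deviation drops to the rejecting sink F. Once E is reached the prefix is confirmed and every continuation is accepted.
A 6-state machine:
       x  y 
>  A   B  F 
   B   F  C 
   C   D  F 
   D   F  E 
 * E   E  E 
   F   F  F 
(> = start, * = accepting)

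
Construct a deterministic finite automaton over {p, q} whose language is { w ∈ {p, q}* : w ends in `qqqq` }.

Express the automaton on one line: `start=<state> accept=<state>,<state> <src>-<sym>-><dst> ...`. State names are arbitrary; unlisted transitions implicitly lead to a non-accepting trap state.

start=S0 accept=S4 S0-p->S0 S0-q->S1 S1-p->S0 S1-q->S2 S2-p->S0 S2-q->S3 S3-p->S0 S3-q->S4 S4-p->S0 S4-q->S4

Let each state record the length of the longest suffix of the input read so far that is also a prefix of `qqqq`. S1 means the last symbol is `q`; S2 means the last 2 symbols are `qq`; S3 means the last 3 symbols are `qqq`; S4 means the last 4 symbols are `qqqq`. Accept only at S4, where the string currently ends in `qqqq`.
        p   q  
>  S0   S0  S1 
   S1   S0  S2 
   S2   S0  S3 
   S3   S0  S4 
 * S4   S0  S4 
(> = start, * = accepting)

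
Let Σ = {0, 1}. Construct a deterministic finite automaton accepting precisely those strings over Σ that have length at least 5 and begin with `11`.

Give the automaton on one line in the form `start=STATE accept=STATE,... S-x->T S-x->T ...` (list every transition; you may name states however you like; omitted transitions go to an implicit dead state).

Run two small machines in parallel and take their product. The first has 7 states tracking the input length, saturating at 6; the second has 4 states tracking whether the input so far still matches the prefix `11`. A product state is a pair (one from each), accepting exactly when both do. Equivalent product states are then merged.
A 7-state machine:
       0  1 
>  A   B  C 
   B   B  B 
   C   B  D 
   D   E  E 
   E   F  F 
   F   G  G 
 * G   G  G 
(> = start, * = accepting)

start=A accept=G A-0->B A-1->C B-0->B B-1->B C-0->B C-1->D D-0->E D-1->E E-0->F E-1->F F-0->G F-1->G G-0->G G-1->G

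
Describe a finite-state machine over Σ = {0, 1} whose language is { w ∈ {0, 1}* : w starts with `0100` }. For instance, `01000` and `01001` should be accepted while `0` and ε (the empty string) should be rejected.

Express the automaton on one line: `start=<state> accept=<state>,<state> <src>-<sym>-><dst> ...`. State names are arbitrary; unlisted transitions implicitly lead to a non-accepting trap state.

Check the first 4 symbols one by one: q0 through q3 record how many have matched `0100` so far; any wrong symbol goes to the dead state q5. After all 4 match we enter the accepting sink q4.
A 6-state machine:
        0   1  
>  q0   q1  q5 
   q1   q5  q2 
   q2   q3  q5 
   q3   q4  q5 
 * q4   q4  q4 
   q5   q5  q5 
(> = start, * = accepting)

start=q0 accept=q4 q0-0->q1 q0-1->q5 q1-0->q5 q1-1->q2 q2-0->q3 q2-1->q5 q3-0->q4 q3-1->q5 q4-0->q4 q4-1->q4 q5-0->q5 q5-1->q5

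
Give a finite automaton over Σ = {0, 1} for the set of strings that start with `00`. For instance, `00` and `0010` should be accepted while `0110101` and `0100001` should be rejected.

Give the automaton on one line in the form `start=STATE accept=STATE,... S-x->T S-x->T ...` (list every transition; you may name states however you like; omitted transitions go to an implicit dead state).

Walk along `00` while the input agrees: from A take `0` to B, and so on. Any deviation drops to the rejecting sink D. Once C is reached the prefix is confirmed and every continuation is accepted.
       0  1 
>  A   B  D 
   B   C  D 
 * C   C  C 
   D   D  D 
(> = start, * = accepting)

start=A accept=C A-0->B A-1->D B-0->C B-1->D C-0->C C-1->C D-0->D D-1->D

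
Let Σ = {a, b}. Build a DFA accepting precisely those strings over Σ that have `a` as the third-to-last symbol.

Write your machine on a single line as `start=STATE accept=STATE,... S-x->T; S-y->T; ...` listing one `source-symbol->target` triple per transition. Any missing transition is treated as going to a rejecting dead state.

Because acceptance depends on a position counted from the end, the machine has to buffer the most recent 3 symbols. Make each state the string of the last up-to-3 symbols read; on input `x` shift the window left and append `x`. Accept when the buffered window has length 3 and begins with `a`.
15 states suffice.
          a    b  
>  q0     q1   q2 
   q1     q3   q4 
   q2     q5   q6 
   q3     q7   q8 
   q4     q9  q10 
   q5    q11  q12 
   q6    q13  q14 
 * q7     q7   q8 
 * q8     q9  q10 
 * q9    q11  q12 
 * q10   q13  q14 
   q11    q7   q8 
   q12    q9  q10 
   q13   q11  q12 
   q14   q13  q14 
(> = start, * = accepting)

start=q0; accept=q7,q8,q9,q10; q0-a->q1; q0-b->q2; q1-a->q3; q1-b->q4; q2-a->q5; q2-b->q6; q3-a->q7; q3-b->q8; q4-a->q9; q4-b->q10; q5-a->q11; q5-b->q12; q6-a->q13; q6-b->q14; q7-a->q7; q7-b->q8; q8-a->q9; q8-b->q10; q9-a->q11; q9-b->q12; q10-a->q13; q10-b->q14; q11-a->q7; q11-b->q8; q12-a->q9; q12-b->q10; q13-a->q11; q13-b->q12; q14-a->q13; q14-b->q14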